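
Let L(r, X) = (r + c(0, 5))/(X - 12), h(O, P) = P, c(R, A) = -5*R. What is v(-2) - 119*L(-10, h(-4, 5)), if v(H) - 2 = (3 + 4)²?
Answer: -119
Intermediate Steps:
v(H) = 51 (v(H) = 2 + (3 + 4)² = 2 + 7² = 2 + 49 = 51)
L(r, X) = r/(-12 + X) (L(r, X) = (r - 5*0)/(X - 12) = (r + 0)/(-12 + X) = r/(-12 + X))
v(-2) - 119*L(-10, h(-4, 5)) = 51 - (-1190)/(-12 + 5) = 51 - (-1190)/(-7) = 51 - (-1190)*(-1)/7 = 51 - 119*10/7 = 51 - 170 = -119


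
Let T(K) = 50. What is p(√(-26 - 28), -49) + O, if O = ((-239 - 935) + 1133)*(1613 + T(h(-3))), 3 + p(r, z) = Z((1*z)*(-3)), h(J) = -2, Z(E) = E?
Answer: -68039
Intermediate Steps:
p(r, z) = -3 - 3*z (p(r, z) = -3 + (1*z)*(-3) = -3 + z*(-3) = -3 - 3*z)
O = -68183 (O = ((-239 - 935) + 1133)*(1613 + 50) = (-1174 + 1133)*1663 = -41*1663 = -68183)
p(√(-26 - 28), -49) + O = (-3 - 3*(-49)) - 68183 = (-3 + 147) - 68183 = 144 - 68183 = -68039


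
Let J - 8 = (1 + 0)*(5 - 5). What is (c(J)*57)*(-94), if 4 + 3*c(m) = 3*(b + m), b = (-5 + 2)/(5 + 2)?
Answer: -233966/7 ≈ -33424.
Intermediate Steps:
b = -3/7 ≈ -0.42857
J = 8 (J = 8 + (1 + 0)*(5 - 5) = 8 + 1*0 = 8 + 0 = 8)
c(m) = -37/21 + m (c(m) = -4/3 + (3*(-3/7 + m))/3 = -4/3 + (-9/7 + 3*m)/3 = -4/3 + (-3/7 + m) = -37/21 + m)
(c(J)*57)*(-94) = ((-37/21 + 8)*57)*(-94) = ((131/21)*57)*(-94) = (2489/7)*(-94) = -233966/7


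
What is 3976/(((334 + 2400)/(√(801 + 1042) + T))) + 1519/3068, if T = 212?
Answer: 1295103481/4193956 + 1988*√1843/1367 ≈ 371.23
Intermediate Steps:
3976/(((334 + 2400)/(√(801 + 1042) + T))) + 1519/3068 = 3976/(((334 + 2400)/(√(801 + 1042) + 212))) + 1519/3068 = 3976/((2734/(√1843 + 212))) + 1519*(1/3068) = 3976/((2734/(212 + √1843))) + 1519/3068 = 3976*(106/1367 + √1843/2734) + 1519/3068 = (421456/1367 + 1988*√1843/1367) + 1519/3068 = 1295103481/4193956 + 1988*√1843/1367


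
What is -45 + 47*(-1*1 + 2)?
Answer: 2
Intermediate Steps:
-45 + 47*(-1*1 + 2) = -45 + 47*(-1 + 2) = -45 + 47*1 = -45 + 47 = 2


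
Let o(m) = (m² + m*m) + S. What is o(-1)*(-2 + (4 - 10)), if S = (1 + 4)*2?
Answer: -96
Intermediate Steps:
S = 10 (S = 5*2 = 10)
o(m) = 10 + 2*m² (o(m) = (m² + m*m) + 10 = (m² + m²) + 10 = 2*m² + 10 = 10 + 2*m²)
o(-1)*(-2 + (4 - 10)) = (10 + 2*(-1)²)*(-2 + (4 - 10)) = (10 + 2*1)*(-2 - 6) = (10 + 2)*(-8) = 12*(-8) = -96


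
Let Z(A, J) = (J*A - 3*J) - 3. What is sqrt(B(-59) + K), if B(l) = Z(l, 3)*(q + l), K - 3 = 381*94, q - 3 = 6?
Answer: sqrt(45267) ≈ 212.76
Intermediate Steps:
Z(A, J) = -3 - 3*J + A*J (Z(A, J) = (A*J - 3*J) - 3 = (-3*J + A*J) - 3 = -3 - 3*J + A*J)
q = 9 (q = 3 + 6 = 9)
K = 35817 (K = 3 + 381*94 = 3 + 35814 = 35817)
B(l) = (-12 + 3*l)*(9 + l) (B(l) = (-3 - 3*3 + l*3)*(9 + l) = (-3 - 9 + 3*l)*(9 + l) = (-12 + 3*l)*(9 + l))
sqrt(B(-59) + K) = sqrt(3*(-4 - 59)*(9 - 59) + 35817) = sqrt(3*(-63)*(-50) + 35817) = sqrt(9450 + 35817) = sqrt(45267)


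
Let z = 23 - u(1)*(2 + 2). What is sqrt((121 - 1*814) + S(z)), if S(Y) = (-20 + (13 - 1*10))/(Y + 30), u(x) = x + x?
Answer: I*sqrt(156010)/15 ≈ 26.332*I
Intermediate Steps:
u(x) = 2*x
z = 15 (z = 23 - 2*1*(2 + 2) = 23 - 2*4 = 23 - 1*8 = 23 - 8 = 15)
S(Y) = -17/(30 + Y) (S(Y) = (-20 + (13 - 10))/(30 + Y) = (-20 + 3)/(30 + Y) = -17/(30 + Y))
sqrt((121 - 1*814) + S(z)) = sqrt((121 - 1*814) - 17/(30 + 15)) = sqrt((121 - 814) - 17/45) = sqrt(-693 - 17*1/45) = sqrt(-693 - 17/45) = sqrt(-31202/45) = I*sqrt(156010)/15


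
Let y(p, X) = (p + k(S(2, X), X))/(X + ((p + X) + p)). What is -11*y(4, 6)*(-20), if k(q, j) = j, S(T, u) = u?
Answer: 110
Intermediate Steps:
y(p, X) = (X + p)/(2*X + 2*p) (y(p, X) = (p + X)/(X + ((p + X) + p)) = (X + p)/(X + ((X + p) + p)) = (X + p)/(X + (X + 2*p)) = (X + p)/(2*X + 2*p))
-11*y(4, 6)*(-20) = -11*½*(-20) = -11/2*(-20) = 110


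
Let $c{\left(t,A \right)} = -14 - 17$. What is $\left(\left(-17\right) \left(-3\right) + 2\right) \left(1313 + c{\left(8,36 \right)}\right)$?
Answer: $67946$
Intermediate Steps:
$c{\left(t,A \right)} = -31$ ($c{\left(t,A \right)} = -14 - 17 = -31$)
$\left(\left(-17\right) \left(-3\right) + 2\right) \left(1313 + c{\left(8,36 \right)}\right) = \left(\left(-17\right) \left(-3\right) + 2\right) \left(1313 - 31\right) = \left(51 + 2\right) 1282 = 53 \cdot 1282 = 67946$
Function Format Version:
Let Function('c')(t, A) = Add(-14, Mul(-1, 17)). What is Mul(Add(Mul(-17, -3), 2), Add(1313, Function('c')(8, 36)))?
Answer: 67946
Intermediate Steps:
Function('c')(t, A) = -31 (Function('c')(t, A) = Add(-14, -17) = -31)
Mul(Add(Mul(-17, -3), 2), Add(1313, Function('c')(8, 36))) = Mul(Add(Mul(-17, -3), 2), Add(1313, -31)) = Mul(Add(51, 2), 1282) = Mul(53, 1282) = 67946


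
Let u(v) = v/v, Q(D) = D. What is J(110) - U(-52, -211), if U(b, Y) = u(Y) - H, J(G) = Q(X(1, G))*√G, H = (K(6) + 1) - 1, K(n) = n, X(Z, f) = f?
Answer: 5 + 110*√110 ≈ 1158.7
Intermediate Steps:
H = 6 (H = (6 + 1) - 1 = 7 - 1 = 6)
u(v) = 1
J(G) = G^(3/2) (J(G) = G*√G = G^(3/2))
U(b, Y) = -5 (U(b, Y) = 1 - 1*6 = 1 - 6 = -5)
J(110) - U(-52, -211) = 110^(3/2) - 1*(-5) = 110*√110 + 5 = 5 + 110*√110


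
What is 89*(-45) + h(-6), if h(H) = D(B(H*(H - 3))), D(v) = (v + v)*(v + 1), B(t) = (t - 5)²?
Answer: 11530399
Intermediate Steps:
B(t) = (-5 + t)²
D(v) = 2*v*(1 + v) (D(v) = (2*v)*(1 + v) = 2*v*(1 + v))
h(H) = 2*(-5 + H*(-3 + H))²*(1 + (-5 + H*(-3 + H))²) (h(H) = 2*(-5 + H*(H - 3))²*(1 + (-5 + H*(H - 3))²) = 2*(-5 + H*(-3 + H))²*(1 + (-5 + H*(-3 + H))²))
89*(-45) + h(-6) = 89*(-45) + 2*(-5 - 6*(-3 - 6))²*(1 + (-5 - 6*(-3 - 6))²) = -4005 + 2*(-5 - 6*(-9))²*(1 + (-5 - 6*(-9))²) = -4005 + 2*(-5 + 54)²*(1 + (-5 + 54)²) = -4005 + 2*49²*(1 + 49²) = -4005 + 2*2401*(1 + 2401) = -4005 + 2*2401*2402 = -4005 + 11534404 = 11530399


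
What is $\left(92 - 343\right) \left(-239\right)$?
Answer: $59989$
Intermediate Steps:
$\left(92 - 343\right) \left(-239\right) = \left(-251\right) \left(-239\right) = 59989$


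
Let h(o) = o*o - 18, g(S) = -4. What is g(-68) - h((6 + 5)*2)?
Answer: -470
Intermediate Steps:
h(o) = -18 + o² (h(o) = o² - 18 = -18 + o²)
g(-68) - h((6 + 5)*2) = -4 - (-18 + ((6 + 5)*2)²) = -4 - (-18 + (11*2)²) = -4 - (-18 + 22²) = -4 - (-18 + 484) = -4 - 1*466 = -4 - 466 = -470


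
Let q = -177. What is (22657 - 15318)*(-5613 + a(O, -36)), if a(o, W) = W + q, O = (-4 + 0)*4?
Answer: -42757014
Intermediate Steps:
O = -16 (O = -4*4 = -16)
a(o, W) = -177 + W (a(o, W) = W - 177 = -177 + W)
(22657 - 15318)*(-5613 + a(O, -36)) = (22657 - 15318)*(-5613 + (-177 - 36)) = 7339*(-5613 - 213) = 7339*(-5826) = -42757014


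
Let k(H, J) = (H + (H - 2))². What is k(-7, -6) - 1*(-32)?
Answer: 288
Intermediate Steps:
k(H, J) = (-2 + 2*H)² (k(H, J) = (H + (-2 + H))² = (-2 + 2*H)²)
k(-7, -6) - 1*(-32) = 4*(-1 - 7)² - 1*(-32) = 4*(-8)² + 32 = 4*64 + 32 = 256 + 32 = 288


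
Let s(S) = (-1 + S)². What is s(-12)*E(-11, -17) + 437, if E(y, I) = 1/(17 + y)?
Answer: 2791/6 ≈ 465.17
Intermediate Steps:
s(-12)*E(-11, -17) + 437 = (-1 - 12)²/(17 - 11) + 437 = (-13)²/6 + 437 = 169*(⅙) + 437 = 169/6 + 437 = 2791/6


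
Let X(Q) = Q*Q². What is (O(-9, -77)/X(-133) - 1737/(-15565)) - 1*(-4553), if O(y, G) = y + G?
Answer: 166729461071524/36618794905 ≈ 4553.1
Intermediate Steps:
X(Q) = Q³
O(y, G) = G + y
(O(-9, -77)/X(-133) - 1737/(-15565)) - 1*(-4553) = ((-77 - 9)/((-133)³) - 1737/(-15565)) - 1*(-4553) = (-86/(-2352637) - 1737*(-1/15565)) + 4553 = (-86*(-1/2352637) + 1737/15565) + 4553 = (86/2352637 + 1737/15565) + 4553 = 4087869059/36618794905 + 4553 = 166729461071524/36618794905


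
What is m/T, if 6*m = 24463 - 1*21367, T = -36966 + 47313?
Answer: 172/3449 ≈ 0.049870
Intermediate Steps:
T = 10347
m = 516 (m = (24463 - 1*21367)/6 = (24463 - 21367)/6 = (1/6)*3096 = 516)
m/T = 516/10347 = 516*(1/10347) = 172/3449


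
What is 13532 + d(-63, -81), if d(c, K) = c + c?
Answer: 13406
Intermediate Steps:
d(c, K) = 2*c
13532 + d(-63, -81) = 13532 + 2*(-63) = 13532 - 126 = 13406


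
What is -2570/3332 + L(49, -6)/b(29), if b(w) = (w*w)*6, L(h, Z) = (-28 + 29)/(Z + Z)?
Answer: -38905493/50439816 ≈ -0.77133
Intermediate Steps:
L(h, Z) = 1/(2*Z)
b(w) = 6*w**2 (b(w) = w**2*6 = 6*w**2)
-2570/3332 + L(49, -6)/b(29) = -2570/3332 + ((1/2)/(-6))/((6*29**2)) = -2570*1/3332 + ((1/2)*(-1/6))/((6*841)) = -1285/1666 - 1/12/5046 = -1285/1666 - 1/12*1/5046 = -1285/1666 - 1/60552 = -38905493/50439816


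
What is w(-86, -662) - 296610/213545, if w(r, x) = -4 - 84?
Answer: -3817714/42709 ≈ -89.389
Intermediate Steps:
w(r, x) = -88
w(-86, -662) - 296610/213545 = -88 - 296610/213545 = -88 - 296610*1/213545 = -88 - 59322/42709 = -3817714/42709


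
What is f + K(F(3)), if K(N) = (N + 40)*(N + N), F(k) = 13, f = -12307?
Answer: -10929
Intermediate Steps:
K(N) = 2*N*(40 + N) (K(N) = (40 + N)*(2*N) = 2*N*(40 + N))
f + K(F(3)) = -12307 + 2*13*(40 + 13) = -12307 + 2*13*53 = -12307 + 1378 = -10929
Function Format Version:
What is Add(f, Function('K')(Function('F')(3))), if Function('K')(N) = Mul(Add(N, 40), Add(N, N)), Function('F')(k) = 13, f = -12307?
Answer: -10929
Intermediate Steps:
Function('K')(N) = Mul(2, N, Add(40, N)) (Function('K')(N) = Mul(Add(40, N), Mul(2, N)) = Mul(2, N, Add(40, N)))
Add(f, Function('K')(Function('F')(3))) = Add(-12307, Mul(2, 13, Add(40, 13))) = Add(-12307, Mul(2, 13, 53)) = Add(-12307, 1378) = -10929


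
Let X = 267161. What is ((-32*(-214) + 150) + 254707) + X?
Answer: 528866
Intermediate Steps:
((-32*(-214) + 150) + 254707) + X = ((-32*(-214) + 150) + 254707) + 267161 = ((6848 + 150) + 254707) + 267161 = (6998 + 254707) + 267161 = 261705 + 267161 = 528866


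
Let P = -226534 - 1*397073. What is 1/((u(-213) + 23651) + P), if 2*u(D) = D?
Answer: -2/1200125 ≈ -1.6665e-6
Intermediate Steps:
u(D) = D/2
P = -623607 (P = -226534 - 397073 = -623607)
1/((u(-213) + 23651) + P) = 1/(((½)*(-213) + 23651) - 623607) = 1/((-213/2 + 23651) - 623607) = 1/(47089/2 - 623607) = 1/(-1200125/2) = -2/1200125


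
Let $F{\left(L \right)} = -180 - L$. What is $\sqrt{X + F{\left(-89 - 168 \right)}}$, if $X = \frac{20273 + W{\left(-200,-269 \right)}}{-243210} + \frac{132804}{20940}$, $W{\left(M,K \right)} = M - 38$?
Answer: $\frac{\sqrt{4957507785882210}}{7716390} \approx 9.1247$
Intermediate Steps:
$W{\left(M,K \right)} = -38 + M$
$X = \frac{531328799}{84880290}$ ($X = \frac{20273 - 238}{-243210} + \frac{132804}{20940} = \left(20273 - 238\right) \left(- \frac{1}{243210}\right) + 132804 \cdot \frac{1}{20940} = 20035 \left(- \frac{1}{243210}\right) + \frac{11067}{1745} = - \frac{4007}{48642} + \frac{11067}{1745} = \frac{531328799}{84880290} \approx 6.2597$)
$\sqrt{X + F{\left(-89 - 168 \right)}} = \sqrt{\frac{531328799}{84880290} - \left(91 - 168\right)} = \sqrt{\frac{531328799}{84880290} - -77} = \sqrt{\frac{531328799}{84880290} + \left(-180 + 257\right)} = \sqrt{\frac{531328799}{84880290} + 77} = \sqrt{\frac{7067111129}{84880290}} = \frac{\sqrt{4957507785882210}}{7716390}$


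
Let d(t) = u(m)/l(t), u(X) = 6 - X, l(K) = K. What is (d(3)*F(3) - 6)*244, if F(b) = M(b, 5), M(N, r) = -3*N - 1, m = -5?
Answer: -31232/3 ≈ -10411.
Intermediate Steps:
M(N, r) = -1 - 3*N
F(b) = -1 - 3*b
d(t) = 11/t (d(t) = (6 - 1*(-5))/t = (6 + 5)/t = 11/t)
(d(3)*F(3) - 6)*244 = ((11/3)*(-1 - 3*3) - 6)*244 = ((11*(1/3))*(-1 - 9) - 6)*244 = ((11/3)*(-10) - 6)*244 = (-110/3 - 6)*244 = -128/3*244 = -31232/3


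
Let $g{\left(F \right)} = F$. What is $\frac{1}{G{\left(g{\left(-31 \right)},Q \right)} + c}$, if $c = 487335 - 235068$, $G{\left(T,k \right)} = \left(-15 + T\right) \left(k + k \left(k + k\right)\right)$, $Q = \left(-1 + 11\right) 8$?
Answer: $- \frac{1}{340213} \approx -2.9393 \cdot 10^{-6}$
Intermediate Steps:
$Q = 80$ ($Q = 10 \cdot 8 = 80$)
$G{\left(T,k \right)} = \left(-15 + T\right) \left(k + 2 k^{2}\right)$ ($G{\left(T,k \right)} = \left(-15 + T\right) \left(k + k 2 k\right) = \left(-15 + T\right) \left(k + 2 k^{2}\right)$)
$c = 252267$ ($c = 487335 - 235068 = 252267$)
$\frac{1}{G{\left(g{\left(-31 \right)},Q \right)} + c} = \frac{1}{80 \left(-15 - 31 - 2400 + 2 \left(-31\right) 80\right) + 252267} = \frac{1}{80 \left(-15 - 31 - 2400 - 4960\right) + 252267} = \frac{1}{80 \left(-7406\right) + 252267} = \frac{1}{-592480 + 252267} = \frac{1}{-340213} = - \frac{1}{340213}$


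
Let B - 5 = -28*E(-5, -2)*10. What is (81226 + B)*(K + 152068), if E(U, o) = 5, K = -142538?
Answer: 760789430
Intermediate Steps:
B = -1395 (B = 5 - 28*5*10 = 5 - 140*10 = 5 - 1400 = -1395)
(81226 + B)*(K + 152068) = (81226 - 1395)*(-142538 + 152068) = 79831*9530 = 760789430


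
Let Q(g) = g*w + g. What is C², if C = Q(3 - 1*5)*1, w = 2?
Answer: 36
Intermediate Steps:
Q(g) = 3*g (Q(g) = g*2 + g = 2*g + g = 3*g)
C = -6 (C = (3*(3 - 1*5))*1 = (3*(3 - 5))*1 = (3*(-2))*1 = -6*1 = -6)
C² = (-6)² = 36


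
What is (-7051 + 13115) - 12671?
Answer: -6607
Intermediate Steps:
(-7051 + 13115) - 12671 = 6064 - 12671 = -6607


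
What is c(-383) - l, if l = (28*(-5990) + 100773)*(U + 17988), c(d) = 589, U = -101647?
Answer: -5600718484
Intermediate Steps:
l = 5600719073 (l = (28*(-5990) + 100773)*(-101647 + 17988) = (-167720 + 100773)*(-83659) = -66947*(-83659) = 5600719073)
c(-383) - l = 589 - 1*5600719073 = 589 - 5600719073 = -5600718484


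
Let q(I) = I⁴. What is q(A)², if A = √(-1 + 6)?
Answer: 625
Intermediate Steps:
A = √5 ≈ 2.2361
q(A)² = ((√5)⁴)² = 25² = 625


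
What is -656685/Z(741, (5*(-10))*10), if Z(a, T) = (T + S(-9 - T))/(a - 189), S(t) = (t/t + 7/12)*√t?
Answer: 26099288640000/35822749 + 82647747360*√491/35822749 ≈ 7.7969e+5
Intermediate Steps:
S(t) = 19*√t/12 (S(t) = (1 + 7*(1/12))*√t = (1 + 7/12)*√t = 19*√t/12)
Z(a, T) = (T + 19*√(-9 - T)/12)/(-189 + a) (Z(a, T) = (T + 19*√(-9 - T)/12)/(a - 189) = (T + 19*√(-9 - T)/12)/(-189 + a))
-656685/Z(741, (5*(-10))*10) = -656685*(-189 + 741)/((5*(-10))*10 + 19*√(-9 - 5*(-10)*10)/12) = -656685*552/(-50*10 + 19*√(-9 - (-50)*10)/12) = -656685*552/(-500 + 19*√(-9 - 1*(-500))/12) = -656685*552/(-500 + 19*√(-9 + 500)/12) = -656685*552/(-500 + 19*√491/12) = -656685/(-125/138 + 19*√491/6624)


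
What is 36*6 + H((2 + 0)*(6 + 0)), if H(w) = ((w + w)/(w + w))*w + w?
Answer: 240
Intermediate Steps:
H(w) = 2*w (H(w) = ((2*w)/((2*w)))*w + w = ((2*w)*(1/(2*w)))*w + w = 1*w + w = w + w = 2*w)
36*6 + H((2 + 0)*(6 + 0)) = 36*6 + 2*((2 + 0)*(6 + 0)) = 216 + 2*(2*6) = 216 + 2*12 = 216 + 24 = 240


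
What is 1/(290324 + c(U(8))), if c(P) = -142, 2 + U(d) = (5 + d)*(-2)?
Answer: 1/290182 ≈ 3.4461e-6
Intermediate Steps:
U(d) = -12 - 2*d (U(d) = -2 + (5 + d)*(-2) = -2 + (-10 - 2*d) = -12 - 2*d)
1/(290324 + c(U(8))) = 1/(290324 - 142) = 1/290182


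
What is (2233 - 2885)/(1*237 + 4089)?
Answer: -326/2163 ≈ -0.15072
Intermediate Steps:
(2233 - 2885)/(1*237 + 4089) = -652/(237 + 4089) = -652/4326 = -652*1/4326 = -326/2163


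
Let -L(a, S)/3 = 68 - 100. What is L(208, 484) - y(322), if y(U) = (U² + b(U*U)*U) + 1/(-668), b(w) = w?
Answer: -22371210447/668 ≈ -3.3490e+7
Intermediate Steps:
L(a, S) = 96 (L(a, S) = -3*(68 - 100) = -3*(-32) = 96)
y(U) = -1/668 + U² + U³ (y(U) = (U² + (U*U)*U) + 1/(-668) = (U² + U²*U) - 1/668 = (U² + U³) - 1/668 = -1/668 + U² + U³)
L(208, 484) - y(322) = 96 - (-1/668 + 322² + 322³) = 96 - (-1/668 + 103684 + 33386248) = 96 - 1*22371274575/668 = 96 - 22371274575/668 = -22371210447/668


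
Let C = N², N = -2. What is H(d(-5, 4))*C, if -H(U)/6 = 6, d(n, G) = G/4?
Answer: -144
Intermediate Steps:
d(n, G) = G/4 (d(n, G) = G*(¼) = G/4)
H(U) = -36 (H(U) = -6*6 = -36)
C = 4 (C = (-2)² = 4)
H(d(-5, 4))*C = -36*4 = -144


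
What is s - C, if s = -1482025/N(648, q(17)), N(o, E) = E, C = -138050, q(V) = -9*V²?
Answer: 360550075/2601 ≈ 1.3862e+5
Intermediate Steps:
s = 1482025/2601 (s = -1482025/((-9*17²)) = -1482025/((-9*289)) = -1482025/(-2601) = -1482025*(-1/2601) = 1482025/2601 ≈ 569.79)
s - C = 1482025/2601 - 1*(-138050) = 1482025/2601 + 138050 = 360550075/2601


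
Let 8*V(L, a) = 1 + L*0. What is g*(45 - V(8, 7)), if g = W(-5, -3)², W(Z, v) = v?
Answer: 3231/8 ≈ 403.88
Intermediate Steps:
V(L, a) = ⅛ (V(L, a) = (1 + L*0)/8 = (1 + 0)/8 = (⅛)*1 = ⅛)
g = 9 (g = (-3)² = 9)
g*(45 - V(8, 7)) = 9*(45 - 1*⅛) = 9*(45 - ⅛) = 9*(359/8) = 3231/8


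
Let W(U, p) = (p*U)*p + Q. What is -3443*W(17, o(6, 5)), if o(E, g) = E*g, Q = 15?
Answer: -52729545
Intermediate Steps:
W(U, p) = 15 + U*p² (W(U, p) = (p*U)*p + 15 = (U*p)*p + 15 = U*p² + 15 = 15 + U*p²)
-3443*W(17, o(6, 5)) = -3443*(15 + 17*(6*5)²) = -3443*(15 + 17*30²) = -3443*(15 + 17*900) = -3443*(15 + 15300) = -3443*15315 = -52729545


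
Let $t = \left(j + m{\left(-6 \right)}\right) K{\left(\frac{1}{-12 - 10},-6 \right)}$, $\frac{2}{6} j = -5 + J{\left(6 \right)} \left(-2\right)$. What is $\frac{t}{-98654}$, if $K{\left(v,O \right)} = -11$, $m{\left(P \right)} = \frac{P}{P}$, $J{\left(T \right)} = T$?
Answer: $- \frac{275}{49327} \approx -0.005575$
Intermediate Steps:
$m{\left(P \right)} = 1$
$j = -51$ ($j = 3 \left(-5 + 6 \left(-2\right)\right) = 3 \left(-5 - 12\right) = 3 \left(-17\right) = -51$)
$t = 550$ ($t = \left(-51 + 1\right) \left(-11\right) = \left(-50\right) \left(-11\right) = 550$)
$\frac{t}{-98654} = \frac{550}{-98654} = 550 \left(- \frac{1}{98654}\right) = - \frac{275}{49327}$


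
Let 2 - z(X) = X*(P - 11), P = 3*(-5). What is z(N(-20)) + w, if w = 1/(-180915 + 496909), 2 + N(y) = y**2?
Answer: 3270537901/315994 ≈ 10350.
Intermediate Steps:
P = -15
N(y) = -2 + y**2
z(X) = 2 + 26*X (z(X) = 2 - X*(-15 - 11) = 2 - X*(-26) = 2 - (-26)*X = 2 + 26*X)
w = 1/315994 ≈ 3.1646e-6
z(N(-20)) + w = (2 + 26*(-2 + (-20)**2)) + 1/315994 = (2 + 26*(-2 + 400)) + 1/315994 = (2 + 26*398) + 1/315994 = (2 + 10348) + 1/315994 = 10350 + 1/315994 = 3270537901/315994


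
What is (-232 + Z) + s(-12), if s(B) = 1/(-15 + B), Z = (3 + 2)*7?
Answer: -5320/27 ≈ -197.04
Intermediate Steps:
Z = 35 (Z = 5*7 = 35)
(-232 + Z) + s(-12) = (-232 + 35) + 1/(-15 - 12) = -197 + 1/(-27) = -197 - 1/27 = -5320/27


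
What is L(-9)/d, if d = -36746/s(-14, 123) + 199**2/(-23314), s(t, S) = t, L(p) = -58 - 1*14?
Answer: -1305584/47563435 ≈ -0.027449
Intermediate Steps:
L(p) = -72 (L(p) = -58 - 14 = -72)
d = 428070915/163198 (d = -36746/(-14) + 199**2/(-23314) = -36746*(-1/14) + 39601*(-1/23314) = 18373/7 - 39601/23314 = 428070915/163198 ≈ 2623.0)
L(-9)/d = -72/428070915/163198 = -72*163198/428070915 = -1305584/47563435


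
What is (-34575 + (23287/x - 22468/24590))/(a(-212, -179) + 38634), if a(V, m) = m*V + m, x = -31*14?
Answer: -184784426471/407688700090 ≈ -0.45325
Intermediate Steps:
x = -434
a(V, m) = m + V*m (a(V, m) = V*m + m = m + V*m)
(-34575 + (23287/x - 22468/24590))/(a(-212, -179) + 38634) = (-34575 + (23287/(-434) - 22468/24590))/(-179*(1 - 212) + 38634) = (-34575 + (23287*(-1/434) - 22468*1/24590))/(-179*(-211) + 38634) = (-34575 + (-23287/434 - 11234/12295))/(37769 + 38634) = (-34575 - 291189221/5336030)/76403 = -184784426471/5336030*1/76403 = -184784426471/407688700090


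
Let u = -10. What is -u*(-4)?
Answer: -40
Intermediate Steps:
-u*(-4) = -1*(-10)*(-4) = 10*(-4) = -40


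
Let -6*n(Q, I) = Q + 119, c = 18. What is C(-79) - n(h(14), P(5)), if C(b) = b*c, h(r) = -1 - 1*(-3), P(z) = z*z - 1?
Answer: -8411/6 ≈ -1401.8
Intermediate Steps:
P(z) = -1 + z**2 (P(z) = z**2 - 1 = -1 + z**2)
h(r) = 2 (h(r) = -1 + 3 = 2)
n(Q, I) = -119/6 - Q/6 (n(Q, I) = -(Q + 119)/6 = -(119 + Q)/6 = -119/6 - Q/6)
C(b) = 18*b (C(b) = b*18 = 18*b)
C(-79) - n(h(14), P(5)) = 18*(-79) - (-119/6 - 1/6*2) = -1422 - (-119/6 - 1/3) = -1422 - 1*(-121/6) = -1422 + 121/6 = -8411/6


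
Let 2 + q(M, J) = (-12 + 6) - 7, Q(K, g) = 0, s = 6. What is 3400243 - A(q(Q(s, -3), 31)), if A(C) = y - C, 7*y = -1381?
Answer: 23802977/7 ≈ 3.4004e+6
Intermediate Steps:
y = -1381/7 (y = (⅐)*(-1381) = -1381/7 ≈ -197.29)
q(M, J) = -15 (q(M, J) = -2 + ((-12 + 6) - 7) = -2 + (-6 - 7) = -2 - 13 = -15)
A(C) = -1381/7 - C
3400243 - A(q(Q(s, -3), 31)) = 3400243 - (-1381/7 - 1*(-15)) = 3400243 - (-1381/7 + 15) = 3400243 - 1*(-1276/7) = 3400243 + 1276/7 = 23802977/7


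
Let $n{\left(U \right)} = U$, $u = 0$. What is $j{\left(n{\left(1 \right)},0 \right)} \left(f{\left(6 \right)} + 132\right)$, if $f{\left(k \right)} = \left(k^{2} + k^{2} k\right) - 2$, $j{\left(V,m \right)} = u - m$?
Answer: $0$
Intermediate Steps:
$j{\left(V,m \right)} = - m$ ($j{\left(V,m \right)} = 0 - m = - m$)
$f{\left(k \right)} = -2 + k^{2} + k^{3}$ ($f{\left(k \right)} = \left(k^{2} + k^{3}\right) - 2 = -2 + k^{2} + k^{3}$)
$j{\left(n{\left(1 \right)},0 \right)} \left(f{\left(6 \right)} + 132\right) = \left(-1\right) 0 \left(\left(-2 + 6^{2} + 6^{3}\right) + 132\right) = 0 \left(\left(-2 + 36 + 216\right) + 132\right) = 0 \left(250 + 132\right) = 0 \cdot 382 = 0$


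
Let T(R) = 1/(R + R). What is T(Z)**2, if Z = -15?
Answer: 1/900 ≈ 0.0011111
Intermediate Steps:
T(R) = 1/(2*R)
T(Z)**2 = ((1/2)/(-15))**2 = ((1/2)*(-1/15))**2 = (-1/30)**2 = 1/900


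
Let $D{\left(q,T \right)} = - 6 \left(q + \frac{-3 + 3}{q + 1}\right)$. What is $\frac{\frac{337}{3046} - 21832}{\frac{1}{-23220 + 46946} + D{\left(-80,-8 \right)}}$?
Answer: $- \frac{788888728905}{17344656563} \approx -45.483$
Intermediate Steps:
$D{\left(q,T \right)} = - 6 q$ ($D{\left(q,T \right)} = - 6 \left(q + \frac{0}{1 + q}\right) = - 6 \left(q + 0\right) = - 6 q$)
$\frac{\frac{337}{3046} - 21832}{\frac{1}{-23220 + 46946} + D{\left(-80,-8 \right)}} = \frac{\frac{337}{3046} - 21832}{\frac{1}{-23220 + 46946} - -480} = \frac{337 \cdot \frac{1}{3046} - 21832}{\frac{1}{23726} + 480} = \frac{\frac{337}{3046} - 21832}{\frac{1}{23726} + 480} = - \frac{66499935}{3046 \cdot \frac{11388481}{23726}} = \left(- \frac{66499935}{3046}\right) \frac{23726}{11388481} = - \frac{788888728905}{17344656563}$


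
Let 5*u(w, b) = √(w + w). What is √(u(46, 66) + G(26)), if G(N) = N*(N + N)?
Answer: √(33800 + 10*√23)/5 ≈ 36.796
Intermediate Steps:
u(w, b) = √2*√w/5 (u(w, b) = √(w + w)/5 = √(2*w)/5 = (√2*√w)/5 = √2*√w/5)
G(N) = 2*N² (G(N) = N*(2*N) = 2*N²)
√(u(46, 66) + G(26)) = √(√2*√46/5 + 2*26²) = √(2*√23/5 + 2*676) = √(2*√23/5 + 1352) = √(1352 + 2*√23/5)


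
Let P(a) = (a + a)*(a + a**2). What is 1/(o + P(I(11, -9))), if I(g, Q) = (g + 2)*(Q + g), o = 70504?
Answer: 1/107008 ≈ 9.3451e-6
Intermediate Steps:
I(g, Q) = (2 + g)*(Q + g)
P(a) = 2*a*(a + a**2) (P(a) = (2*a)*(a + a**2) = 2*a*(a + a**2))
1/(o + P(I(11, -9))) = 1/(70504 + 2*(11**2 + 2*(-9) + 2*11 - 9*11)**2*(1 + (11**2 + 2*(-9) + 2*11 - 9*11))) = 1/(70504 + 2*(121 - 18 + 22 - 99)**2*(1 + (121 - 18 + 22 - 99))) = 1/(70504 + 2*26**2*(1 + 26)) = 1/(70504 + 2*676*27) = 1/(70504 + 36504) = 1/107008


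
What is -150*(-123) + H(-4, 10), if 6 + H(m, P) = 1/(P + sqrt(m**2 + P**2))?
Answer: 147547/8 + sqrt(29)/8 ≈ 18444.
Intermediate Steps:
H(m, P) = -6 + 1/(P + sqrt(P**2 + m**2)) (H(m, P) = -6 + 1/(P + sqrt(m**2 + P**2)) = -6 + 1/(P + sqrt(P**2 + m**2)))
-150*(-123) + H(-4, 10) = -150*(-123) + (1 - 6*10 - 6*sqrt(10**2 + (-4)**2))/(10 + sqrt(10**2 + (-4)**2)) = 18450 + (1 - 60 - 6*sqrt(100 + 16))/(10 + sqrt(100 + 16)) = 18450 + (1 - 60 - 12*sqrt(29))/(10 + sqrt(116)) = 18450 + (1 - 60 - 12*sqrt(29))/(10 + 2*sqrt(29)) = 18450 + (-59 - 12*sqrt(29))/(10 + 2*sqrt(29))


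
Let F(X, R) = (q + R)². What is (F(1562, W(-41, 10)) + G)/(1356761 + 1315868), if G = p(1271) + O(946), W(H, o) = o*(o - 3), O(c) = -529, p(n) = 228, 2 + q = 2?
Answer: 4599/2672629 ≈ 0.0017208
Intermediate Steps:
q = 0 (q = -2 + 2 = 0)
W(H, o) = o*(-3 + o)
G = -301 (G = 228 - 529 = -301)
F(X, R) = R² (F(X, R) = (0 + R)² = R²)
(F(1562, W(-41, 10)) + G)/(1356761 + 1315868) = ((10*(-3 + 10))² - 301)/(1356761 + 1315868) = ((10*7)² - 301)/2672629 = (70² - 301)*(1/2672629) = (4900 - 301)*(1/2672629) = 4599*(1/2672629) = 4599/2672629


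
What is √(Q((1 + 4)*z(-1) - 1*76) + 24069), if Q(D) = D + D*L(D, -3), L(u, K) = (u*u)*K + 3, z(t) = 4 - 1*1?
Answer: 16*√2753 ≈ 839.50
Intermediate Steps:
z(t) = 3 (z(t) = 4 - 1 = 3)
L(u, K) = 3 + K*u² (L(u, K) = u²*K + 3 = K*u² + 3 = 3 + K*u²)
Q(D) = D + D*(3 - 3*D²)
√(Q((1 + 4)*z(-1) - 1*76) + 24069) = √(((1 + 4)*3 - 1*76)*(4 - 3*((1 + 4)*3 - 1*76)²) + 24069) = √((5*3 - 76)*(4 - 3*(5*3 - 76)²) + 24069) = √((15 - 76)*(4 - 3*(15 - 76)²) + 24069) = √(-61*(4 - 3*(-61)²) + 24069) = √(-61*(4 - 3*3721) + 24069) = √(-61*(4 - 11163) + 24069) = √(-61*(-11159) + 24069) = √(680699 + 24069) = √704768 = 16*√2753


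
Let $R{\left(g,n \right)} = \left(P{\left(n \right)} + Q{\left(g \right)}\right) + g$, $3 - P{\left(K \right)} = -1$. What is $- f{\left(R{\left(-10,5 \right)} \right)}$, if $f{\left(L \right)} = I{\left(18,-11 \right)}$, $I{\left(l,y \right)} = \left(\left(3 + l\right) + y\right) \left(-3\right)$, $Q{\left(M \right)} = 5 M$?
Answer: $30$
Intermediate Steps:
$P{\left(K \right)} = 4$ ($P{\left(K \right)} = 3 - -1 = 3 + 1 = 4$)
$I{\left(l,y \right)} = -9 - 3 l - 3 y$ ($I{\left(l,y \right)} = \left(3 + l + y\right) \left(-3\right) = -9 - 3 l - 3 y$)
$R{\left(g,n \right)} = 4 + 6 g$ ($R{\left(g,n \right)} = \left(4 + 5 g\right) + g = 4 + 6 g$)
$f{\left(L \right)} = -30$ ($f{\left(L \right)} = -9 - 54 - -33 = -9 - 54 + 33 = -30$)
$- f{\left(R{\left(-10,5 \right)} \right)} = \left(-1\right) \left(-30\right) = 30$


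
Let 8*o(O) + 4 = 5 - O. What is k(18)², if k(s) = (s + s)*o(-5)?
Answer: 729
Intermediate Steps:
o(O) = ⅛ - O/8 (o(O) = -½ + (5 - O)/8 = -½ + (5/8 - O/8) = ⅛ - O/8)
k(s) = 3*s/2 (k(s) = (s + s)*(⅛ - ⅛*(-5)) = (2*s)*(⅛ + 5/8) = (2*s)*(¾) = 3*s/2)
k(18)² = ((3/2)*18)² = 27² = 729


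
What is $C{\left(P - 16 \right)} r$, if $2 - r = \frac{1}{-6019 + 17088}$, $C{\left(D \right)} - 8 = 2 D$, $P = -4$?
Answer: $- \frac{708384}{11069} \approx -63.997$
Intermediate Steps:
$C{\left(D \right)} = 8 + 2 D$
$r = \frac{22137}{11069}$ ($r = 2 - \frac{1}{-6019 + 17088} = 2 - \frac{1}{11069} = \frac{22137}{11069} \approx 1.9999$)
$C{\left(P - 16 \right)} r = \left(8 + 2 \left(-4 - 16\right)\right) \frac{22137}{11069} = \left(8 + 2 \left(-20\right)\right) \frac{22137}{11069} = \left(8 - 40\right) \frac{22137}{11069} = \left(-32\right) \frac{22137}{11069} = - \frac{708384}{11069}$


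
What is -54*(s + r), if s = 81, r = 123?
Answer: -11016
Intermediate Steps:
-54*(s + r) = -54*(81 + 123) = -54*204 = -11016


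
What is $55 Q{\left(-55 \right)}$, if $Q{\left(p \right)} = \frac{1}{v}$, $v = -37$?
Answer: $- \frac{55}{37} \approx -1.4865$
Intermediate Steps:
$Q{\left(p \right)} = - \frac{1}{37}$ ($Q{\left(p \right)} = \frac{1}{-37} = - \frac{1}{37}$)
$55 Q{\left(-55 \right)} = 55 \left(- \frac{1}{37}\right) = - \frac{55}{37}$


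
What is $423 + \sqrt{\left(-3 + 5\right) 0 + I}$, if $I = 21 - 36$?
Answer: $423 + i \sqrt{15} \approx 423.0 + 3.873 i$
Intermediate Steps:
$I = -15$ ($I = 21 - 36 = -15$)
$423 + \sqrt{\left(-3 + 5\right) 0 + I} = 423 + \sqrt{\left(-3 + 5\right) 0 - 15} = 423 + \sqrt{2 \cdot 0 - 15} = 423 + \sqrt{0 - 15} = 423 + \sqrt{-15} = 423 + i \sqrt{15}$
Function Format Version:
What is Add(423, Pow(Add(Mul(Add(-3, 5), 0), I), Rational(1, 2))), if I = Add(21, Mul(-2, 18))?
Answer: Add(423, Mul(I, Pow(15, Rational(1, 2)))) ≈ Add(423.00, Mul(3.8730, I))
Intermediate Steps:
I = -15 (I = Add(21, -36) = -15)
Add(423, Pow(Add(Mul(Add(-3, 5), 0), I), Rational(1, 2))) = Add(423, Pow(Add(Mul(Add(-3, 5), 0), -15), Rational(1, 2))) = Add(423, Pow(Add(Mul(2, 0), -15), Rational(1, 2))) = Add(423, Pow(Add(0, -15), Rational(1, 2))) = Add(423, Pow(-15, Rational(1, 2))) = Add(423, Mul(I, Pow(15, Rational(1, 2))))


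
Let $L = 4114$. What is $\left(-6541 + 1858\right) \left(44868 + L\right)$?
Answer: $-229382706$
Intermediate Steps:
$\left(-6541 + 1858\right) \left(44868 + L\right) = \left(-6541 + 1858\right) \left(44868 + 4114\right) = \left(-4683\right) 48982 = -229382706$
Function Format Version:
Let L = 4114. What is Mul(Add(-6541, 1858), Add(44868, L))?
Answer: -229382706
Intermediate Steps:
Mul(Add(-6541, 1858), Add(44868, L)) = Mul(Add(-6541, 1858), Add(44868, 4114)) = Mul(-4683, 48982) = -229382706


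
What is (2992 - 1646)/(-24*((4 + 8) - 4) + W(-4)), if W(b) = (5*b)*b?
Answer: -673/56 ≈ -12.018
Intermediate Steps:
W(b) = 5*b²
(2992 - 1646)/(-24*((4 + 8) - 4) + W(-4)) = (2992 - 1646)/(-24*((4 + 8) - 4) + 5*(-4)²) = 1346/(-24*(12 - 4) + 5*16) = 1346/(-24*8 + 80) = 1346/(-192 + 80) = 1346/(-112) = 1346*(-1/112) = -673/56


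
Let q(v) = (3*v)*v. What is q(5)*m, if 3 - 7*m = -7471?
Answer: 560550/7 ≈ 80079.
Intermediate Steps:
m = 7474/7 (m = 3/7 - ⅐*(-7471) = 3/7 + 7471/7 = 7474/7 ≈ 1067.7)
q(v) = 3*v²
q(5)*m = (3*5²)*(7474/7) = (3*25)*(7474/7) = 75*(7474/7) = 560550/7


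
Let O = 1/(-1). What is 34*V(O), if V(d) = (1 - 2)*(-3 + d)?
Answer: 136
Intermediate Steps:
O = -1
V(d) = 3 - d (V(d) = -(-3 + d) = 3 - d)
34*V(O) = 34*(3 - 1*(-1)) = 34*(3 + 1) = 34*4 = 136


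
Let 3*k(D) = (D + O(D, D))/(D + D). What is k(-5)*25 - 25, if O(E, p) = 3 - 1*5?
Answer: -115/6 ≈ -19.167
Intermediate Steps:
O(E, p) = -2 (O(E, p) = 3 - 5 = -2)
k(D) = (-2 + D)/(6*D) (k(D) = ((D - 2)/(D + D))/3 = ((-2 + D)/((2*D)))/3 = ((-2 + D)*(1/(2*D)))/3 = ((-2 + D)/(2*D))/3 = (-2 + D)/(6*D))
k(-5)*25 - 25 = ((1/6)*(-2 - 5)/(-5))*25 - 25 = ((1/6)*(-1/5)*(-7))*25 - 25 = (7/30)*25 - 25 = 35/6 - 25 = -115/6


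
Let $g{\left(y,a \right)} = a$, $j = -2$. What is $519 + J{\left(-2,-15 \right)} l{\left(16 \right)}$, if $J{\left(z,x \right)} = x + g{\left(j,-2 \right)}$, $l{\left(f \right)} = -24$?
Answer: $927$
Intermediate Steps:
$J{\left(z,x \right)} = -2 + x$ ($J{\left(z,x \right)} = x - 2 = -2 + x$)
$519 + J{\left(-2,-15 \right)} l{\left(16 \right)} = 519 + \left(-2 - 15\right) \left(-24\right) = 519 - -408 = 519 + 408 = 927$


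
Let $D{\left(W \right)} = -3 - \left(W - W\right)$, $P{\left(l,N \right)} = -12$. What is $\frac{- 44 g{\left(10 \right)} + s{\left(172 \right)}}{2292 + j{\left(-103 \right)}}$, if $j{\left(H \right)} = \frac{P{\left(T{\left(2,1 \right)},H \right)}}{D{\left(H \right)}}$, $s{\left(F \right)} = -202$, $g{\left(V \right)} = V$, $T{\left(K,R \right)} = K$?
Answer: $- \frac{321}{1148} \approx -0.27962$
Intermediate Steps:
$D{\left(W \right)} = -3$ ($D{\left(W \right)} = -3 - 0 = -3 + 0 = -3$)
$j{\left(H \right)} = 4$ ($j{\left(H \right)} = - \frac{12}{-3} = \left(-12\right) \left(- \frac{1}{3}\right) = 4$)
$\frac{- 44 g{\left(10 \right)} + s{\left(172 \right)}}{2292 + j{\left(-103 \right)}} = \frac{\left(-44\right) 10 - 202}{2292 + 4} = \frac{-440 - 202}{2296} = \left(-642\right) \frac{1}{2296} = - \frac{321}{1148}$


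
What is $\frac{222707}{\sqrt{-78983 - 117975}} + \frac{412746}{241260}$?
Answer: $\frac{68791}{40210} - \frac{222707 i \sqrt{196958}}{196958} \approx 1.7108 - 501.82 i$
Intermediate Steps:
$\frac{222707}{\sqrt{-78983 - 117975}} + \frac{412746}{241260} = \frac{222707}{\sqrt{-196958}} + 412746 \cdot \frac{1}{241260} = \frac{222707}{i \sqrt{196958}} + \frac{68791}{40210} = 222707 \left(- \frac{i \sqrt{196958}}{196958}\right) + \frac{68791}{40210} = - \frac{222707 i \sqrt{196958}}{196958} + \frac{68791}{40210} = \frac{68791}{40210} - \frac{222707 i \sqrt{196958}}{196958}$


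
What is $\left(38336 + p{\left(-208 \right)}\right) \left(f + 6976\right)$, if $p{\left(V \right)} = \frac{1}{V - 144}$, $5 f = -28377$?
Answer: $\frac{87753244313}{1760} \approx 4.986 \cdot 10^{7}$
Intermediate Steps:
$f = - \frac{28377}{5}$ ($f = \frac{1}{5} \left(-28377\right) = - \frac{28377}{5} \approx -5675.4$)
$p{\left(V \right)} = \frac{1}{-144 + V}$
$\left(38336 + p{\left(-208 \right)}\right) \left(f + 6976\right) = \left(38336 + \frac{1}{-144 - 208}\right) \left(- \frac{28377}{5} + 6976\right) = \left(38336 + \frac{1}{-352}\right) \frac{6503}{5} = \left(38336 - \frac{1}{352}\right) \frac{6503}{5} = \frac{13494271}{352} \cdot \frac{6503}{5} = \frac{87753244313}{1760}$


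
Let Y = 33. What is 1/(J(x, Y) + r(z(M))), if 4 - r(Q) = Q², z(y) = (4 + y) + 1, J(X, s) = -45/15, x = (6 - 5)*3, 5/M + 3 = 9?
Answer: -36/1189 ≈ -0.030278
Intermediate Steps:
M = ⅚ (M = 5/(-3 + 9) = 5/6 = 5*(⅙) = ⅚ ≈ 0.83333)
x = 3 (x = 1*3 = 3)
J(X, s) = -3 (J(X, s) = -45*1/15 = -3)
z(y) = 5 + y
r(Q) = 4 - Q²
1/(J(x, Y) + r(z(M))) = 1/(-3 + (4 - (5 + ⅚)²)) = 1/(-3 + (4 - (35/6)²)) = 1/(-3 + (4 - 1*1225/36)) = 1/(-3 + (4 - 1225/36)) = 1/(-3 - 1081/36) = 1/(-1189/36) = -36/1189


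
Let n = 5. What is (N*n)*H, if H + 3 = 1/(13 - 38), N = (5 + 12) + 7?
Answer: -1824/5 ≈ -364.80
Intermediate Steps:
N = 24 (N = 17 + 7 = 24)
H = -76/25 (H = -3 + 1/(13 - 38) = -3 + 1/(-25) = -3 - 1/25 = -76/25 ≈ -3.0400)
(N*n)*H = (24*5)*(-76/25) = 120*(-76/25) = -1824/5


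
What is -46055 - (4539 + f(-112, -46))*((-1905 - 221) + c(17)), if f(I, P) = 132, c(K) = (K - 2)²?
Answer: 8833516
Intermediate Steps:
c(K) = (-2 + K)²
-46055 - (4539 + f(-112, -46))*((-1905 - 221) + c(17)) = -46055 - (4539 + 132)*((-1905 - 221) + (-2 + 17)²) = -46055 - 4671*(-2126 + 15²) = -46055 - 4671*(-2126 + 225) = -46055 - 4671*(-1901) = -46055 - 1*(-8879571) = -46055 + 8879571 = 8833516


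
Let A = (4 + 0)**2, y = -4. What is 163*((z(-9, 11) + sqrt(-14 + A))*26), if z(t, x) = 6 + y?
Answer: 8476 + 4238*sqrt(2) ≈ 14469.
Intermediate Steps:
A = 16 (A = 4**2 = 16)
z(t, x) = 2 (z(t, x) = 6 - 4 = 2)
163*((z(-9, 11) + sqrt(-14 + A))*26) = 163*((2 + sqrt(-14 + 16))*26) = 163*((2 + sqrt(2))*26) = 163*(52 + 26*sqrt(2)) = 8476 + 4238*sqrt(2)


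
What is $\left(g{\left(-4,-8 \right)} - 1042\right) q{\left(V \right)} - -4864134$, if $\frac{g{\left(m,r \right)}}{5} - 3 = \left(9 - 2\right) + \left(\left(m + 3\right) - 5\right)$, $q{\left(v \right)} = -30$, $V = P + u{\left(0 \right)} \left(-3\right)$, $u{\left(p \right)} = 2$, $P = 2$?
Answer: $4894794$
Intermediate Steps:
$V = -4$ ($V = 2 + 2 \left(-3\right) = 2 - 6 = -4$)
$g{\left(m,r \right)} = 40 + 5 m$ ($g{\left(m,r \right)} = 15 + 5 \left(\left(9 - 2\right) + \left(\left(m + 3\right) - 5\right)\right) = 15 + 5 \left(7 + \left(\left(3 + m\right) - 5\right)\right) = 15 + 5 \left(7 + \left(-2 + m\right)\right) = 15 + 5 \left(5 + m\right) = 15 + \left(25 + 5 m\right) = 40 + 5 m$)
$\left(g{\left(-4,-8 \right)} - 1042\right) q{\left(V \right)} - -4864134 = \left(\left(40 + 5 \left(-4\right)\right) - 1042\right) \left(-30\right) - -4864134 = \left(\left(40 - 20\right) - 1042\right) \left(-30\right) + 4864134 = \left(20 - 1042\right) \left(-30\right) + 4864134 = \left(-1022\right) \left(-30\right) + 4864134 = 30660 + 4864134 = 4894794$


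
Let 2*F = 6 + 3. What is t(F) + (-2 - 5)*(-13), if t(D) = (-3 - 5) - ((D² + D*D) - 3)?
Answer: 91/2 ≈ 45.500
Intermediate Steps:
F = 9/2 (F = (6 + 3)/2 = (½)*9 = 9/2 ≈ 4.5000)
t(D) = -5 - 2*D² (t(D) = -8 - ((D² + D²) - 3) = -8 - (2*D² - 3) = -8 - (-3 + 2*D²) = -8 + (3 - 2*D²) = -5 - 2*D²)
t(F) + (-2 - 5)*(-13) = (-5 - 2*(9/2)²) + (-2 - 5)*(-13) = (-5 - 2*81/4) - 7*(-13) = (-5 - 81/2) + 91 = -91/2 + 91 = 91/2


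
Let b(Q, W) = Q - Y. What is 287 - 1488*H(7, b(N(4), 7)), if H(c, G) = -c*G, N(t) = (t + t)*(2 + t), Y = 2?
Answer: 479423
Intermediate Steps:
N(t) = 2*t*(2 + t) (N(t) = (2*t)*(2 + t) = 2*t*(2 + t))
b(Q, W) = -2 + Q (b(Q, W) = Q - 1*2 = Q - 2 = -2 + Q)
H(c, G) = -G*c
287 - 1488*H(7, b(N(4), 7)) = 287 - (-1488)*(-2 + 2*4*(2 + 4))*7 = 287 - (-1488)*(-2 + 2*4*6)*7 = 287 - (-1488)*(-2 + 48)*7 = 287 - (-1488)*46*7 = 287 - 1488*(-322) = 287 + 479136 = 479423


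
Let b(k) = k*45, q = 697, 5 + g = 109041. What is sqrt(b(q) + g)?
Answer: sqrt(140401) ≈ 374.70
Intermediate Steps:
g = 109036 (g = -5 + 109041 = 109036)
b(k) = 45*k
sqrt(b(q) + g) = sqrt(45*697 + 109036) = sqrt(31365 + 109036) = sqrt(140401)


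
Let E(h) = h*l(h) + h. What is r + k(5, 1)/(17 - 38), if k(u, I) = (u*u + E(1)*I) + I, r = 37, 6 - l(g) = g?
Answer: 745/21 ≈ 35.476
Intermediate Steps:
l(g) = 6 - g
E(h) = h + h*(6 - h) (E(h) = h*(6 - h) + h = h + h*(6 - h))
k(u, I) = u² + 7*I (k(u, I) = (u*u + (1*(7 - 1*1))*I) + I = (u² + (1*(7 - 1))*I) + I = (u² + (1*6)*I) + I = (u² + 6*I) + I = u² + 7*I)
r + k(5, 1)/(17 - 38) = 37 + (5² + 7*1)/(17 - 38) = 37 + (25 + 7)/(-21) = 37 - 1/21*32 = 37 - 32/21 = 745/21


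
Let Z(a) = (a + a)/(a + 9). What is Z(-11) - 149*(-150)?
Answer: 22361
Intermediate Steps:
Z(a) = 2*a/(9 + a) (Z(a) = (2*a)/(9 + a) = 2*a/(9 + a))
Z(-11) - 149*(-150) = 2*(-11)/(9 - 11) - 149*(-150) = 2*(-11)/(-2) + 22350 = 2*(-11)*(-1/2) + 22350 = 11 + 22350 = 22361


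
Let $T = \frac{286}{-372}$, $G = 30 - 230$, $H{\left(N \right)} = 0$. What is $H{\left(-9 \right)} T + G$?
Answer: $-200$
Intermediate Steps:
$G = -200$
$T = - \frac{143}{186}$ ($T = 286 \left(- \frac{1}{372}\right) = - \frac{143}{186} \approx -0.76882$)
$H{\left(-9 \right)} T + G = 0 \left(- \frac{143}{186}\right) - 200 = 0 - 200 = -200$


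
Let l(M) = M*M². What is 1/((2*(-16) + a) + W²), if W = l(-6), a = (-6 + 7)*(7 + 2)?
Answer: 1/46633 ≈ 2.1444e-5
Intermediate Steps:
a = 9 (a = 1*9 = 9)
l(M) = M³
W = -216 (W = (-6)³ = -216)
1/((2*(-16) + a) + W²) = 1/((2*(-16) + 9) + (-216)²) = 1/((-32 + 9) + 46656) = 1/(-23 + 46656) = 1/46633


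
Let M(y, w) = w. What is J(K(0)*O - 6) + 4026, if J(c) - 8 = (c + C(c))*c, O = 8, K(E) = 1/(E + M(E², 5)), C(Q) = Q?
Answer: 101818/25 ≈ 4072.7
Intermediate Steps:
K(E) = 1/(5 + E) (K(E) = 1/(E + 5) = 1/(5 + E))
J(c) = 8 + 2*c² (J(c) = 8 + (c + c)*c = 8 + (2*c)*c = 8 + 2*c²)
J(K(0)*O - 6) + 4026 = (8 + 2*(8/(5 + 0) - 6)²) + 4026 = (8 + 2*(8/5 - 6)²) + 4026 = (8 + 2*(-22/5)²) + 4026 = (8 + 2*(484/25)) + 4026 = (8 + 968/25) + 4026 = 1168/25 + 4026 = 101818/25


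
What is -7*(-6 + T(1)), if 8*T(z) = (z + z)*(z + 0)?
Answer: 161/4 ≈ 40.250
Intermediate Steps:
T(z) = z²/4 (T(z) = ((z + z)*(z + 0))/8 = ((2*z)*z)/8 = (2*z²)/8 = z²/4)
-7*(-6 + T(1)) = -7*(-6 + (¼)*1²) = -7*(-6 + (¼)*1) = -7*(-6 + ¼) = -7*(-23/4) = 161/4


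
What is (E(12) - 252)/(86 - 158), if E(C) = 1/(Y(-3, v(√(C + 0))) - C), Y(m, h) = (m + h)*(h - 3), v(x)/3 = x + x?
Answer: 14152933/4043736 - √3/168489 ≈ 3.5000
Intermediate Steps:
v(x) = 6*x (v(x) = 3*(x + x) = 3*(2*x) = 6*x)
Y(m, h) = (-3 + h)*(h + m) (Y(m, h) = (h + m)*(-3 + h) = (-3 + h)*(h + m))
E(C) = 1/(9 - 36*√C + 35*C) (E(C) = 1/(((6*√(C + 0))² - 18*√(C + 0) - 3*(-3) + (6*√(C + 0))*(-3)) - C) = 1/(((6*√C)² - 18*√C + 9 + (6*√C)*(-3)) - C) = 1/((36*C - 18*√C + 9 - 18*√C) - C) = 1/((9 - 36*√C + 36*C) - C) = 1/(9 - 36*√C + 35*C))
(E(12) - 252)/(86 - 158) = (1/(9 - 72*√3 + 35*12) - 252)/(86 - 158) = (1/(9 - 72*√3 + 420) - 252)/(-72) = (1/(9 - 72*√3 + 420) - 252)*(-1/72) = (1/(429 - 72*√3) - 252)*(-1/72) = (-252 + 1/(429 - 72*√3))*(-1/72) = 7/2 - 1/(72*(429 - 72*√3))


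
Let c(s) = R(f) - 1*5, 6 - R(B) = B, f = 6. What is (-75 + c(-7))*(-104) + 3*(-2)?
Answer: 8314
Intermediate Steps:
R(B) = 6 - B
c(s) = -5 (c(s) = (6 - 1*6) - 1*5 = (6 - 6) - 5 = 0 - 5 = -5)
(-75 + c(-7))*(-104) + 3*(-2) = (-75 - 5)*(-104) + 3*(-2) = -80*(-104) - 6 = 8320 - 6 = 8314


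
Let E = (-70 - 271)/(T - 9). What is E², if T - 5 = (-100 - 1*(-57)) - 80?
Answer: 116281/16129 ≈ 7.2094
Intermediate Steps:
T = -118 (T = 5 + ((-100 - 1*(-57)) - 80) = 5 + ((-100 + 57) - 80) = 5 + (-43 - 80) = 5 - 123 = -118)
E = 341/127 (E = (-70 - 271)/(-118 - 9) = -341/(-127) = -341*(-1/127) = 341/127 ≈ 2.6850)
E² = (341/127)² = 116281/16129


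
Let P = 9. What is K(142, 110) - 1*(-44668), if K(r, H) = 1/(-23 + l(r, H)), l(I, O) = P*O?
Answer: 43193957/967 ≈ 44668.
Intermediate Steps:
l(I, O) = 9*O
K(r, H) = 1/(-23 + 9*H)
K(142, 110) - 1*(-44668) = 1/(-23 + 9*110) - 1*(-44668) = 1/(-23 + 990) + 44668 = 1/967 + 44668 = 43193957/967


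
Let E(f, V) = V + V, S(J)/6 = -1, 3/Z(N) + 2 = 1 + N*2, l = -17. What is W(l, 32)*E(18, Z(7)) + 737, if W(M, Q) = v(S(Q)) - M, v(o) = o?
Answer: 9647/13 ≈ 742.08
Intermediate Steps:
Z(N) = 3/(-1 + 2*N) (Z(N) = 3/(-2 + (1 + N*2)) = 3/(-2 + (1 + 2*N)) = 3/(-1 + 2*N))
S(J) = -6 (S(J) = 6*(-1) = -6)
W(M, Q) = -6 - M
E(f, V) = 2*V
W(l, 32)*E(18, Z(7)) + 737 = (-6 - 1*(-17))*(2*(3/(-1 + 2*7))) + 737 = (-6 + 17)*(2*(3/(-1 + 14))) + 737 = 11*(2*(3/13)) + 737 = 11*(6/13) + 737 = 66/13 + 737 = 9647/13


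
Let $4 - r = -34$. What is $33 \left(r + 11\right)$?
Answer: $1617$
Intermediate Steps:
$r = 38$ ($r = 4 - -34 = 4 + 34 = 38$)
$33 \left(r + 11\right) = 33 \left(38 + 11\right) = 33 \cdot 49 = 1617$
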